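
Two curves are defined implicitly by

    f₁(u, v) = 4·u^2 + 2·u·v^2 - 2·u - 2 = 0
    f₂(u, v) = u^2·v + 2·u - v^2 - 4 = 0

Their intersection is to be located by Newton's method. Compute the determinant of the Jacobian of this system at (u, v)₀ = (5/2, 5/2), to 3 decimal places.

-324.375

J = [[8·u + 2·v^2 - 2, 4·u·v], [2·u·v + 2, u^2 - 2·v]].
At the point, J = [[30.500, 25.000], [14.500, 1.250]].
det J = -324.375.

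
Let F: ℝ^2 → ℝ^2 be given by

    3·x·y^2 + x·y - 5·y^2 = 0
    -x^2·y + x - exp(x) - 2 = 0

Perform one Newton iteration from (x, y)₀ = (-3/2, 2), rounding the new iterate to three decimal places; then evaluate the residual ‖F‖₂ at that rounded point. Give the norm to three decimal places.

12.416

At (-3/2, 2): F = (-41.000, -8.22313).
Jacobian J = [[3·y^2 + y, 6·x·y + x - 10·y], [-2·x·y - exp(x) + 1, -x^2]].
At the point, J = [[14.000, -39.500], [6.77687, -2.250]] (det J = 236.18636).
Solving J·Δ = −F gives Δ = (0.985, -0.689).
Then the next iterate is (x, y)₁ = (-0.515, 1.311).
Re-evaluating at (-0.515, 1.311): F = (-11.92419, -3.46021), so ‖F‖₂ = 12.416.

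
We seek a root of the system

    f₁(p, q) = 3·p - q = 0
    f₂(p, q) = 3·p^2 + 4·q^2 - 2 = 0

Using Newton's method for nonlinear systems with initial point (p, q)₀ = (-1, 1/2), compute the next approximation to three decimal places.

At (-1, 1/2): F = (-3.500, 2.000).
Jacobian J = [[3, -1], [6·p, 8·q]].
At the point, J = [[3.000, -1.000], [-6.000, 4.000]] (det J = 6.000).
Solving J·Δ = −F gives Δ = (2.000, 2.500).
Then the next iterate is (p, q)₁ = (1.000, 3.000).

(1.000, 3.000)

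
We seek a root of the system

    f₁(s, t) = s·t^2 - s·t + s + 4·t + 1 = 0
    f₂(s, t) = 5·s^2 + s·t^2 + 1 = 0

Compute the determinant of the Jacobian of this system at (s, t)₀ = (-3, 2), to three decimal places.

J = [[t^2 - t + 1, 2·s·t - s + 4], [10·s + t^2, 2·s·t]].
At the point, J = [[3.000, -5.000], [-26.000, -12.000]].
det J = -166.000.

-166.000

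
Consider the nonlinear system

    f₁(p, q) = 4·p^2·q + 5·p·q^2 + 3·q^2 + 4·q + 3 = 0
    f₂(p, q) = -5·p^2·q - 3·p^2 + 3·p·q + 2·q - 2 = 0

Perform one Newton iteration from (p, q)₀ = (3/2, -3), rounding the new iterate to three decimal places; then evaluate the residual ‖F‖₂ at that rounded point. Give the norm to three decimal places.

At (3/2, -3): F = (58.500, 5.500).
Jacobian J = [[8·p·q + 5·q^2, 4·p^2 + 10·p·q + 6·q + 4], [-10·p·q - 6·p + 3·q, -5·p^2 + 3·p + 2]].
At the point, J = [[9.000, -50.000], [27.000, -4.750]] (det J = 1307.250).
Solving J·Δ = −F gives Δ = (0.002, 1.170).
Then the next iterate is (p, q)₁ = (1.502, -1.830).
Re-evaluating at (1.502, -1.830): F = (14.36299, -0.03156), so ‖F‖₂ = 14.363.

14.363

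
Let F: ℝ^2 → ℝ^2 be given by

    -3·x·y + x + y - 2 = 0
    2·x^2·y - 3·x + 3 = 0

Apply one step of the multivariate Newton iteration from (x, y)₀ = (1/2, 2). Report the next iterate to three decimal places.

(0.500, -3.000)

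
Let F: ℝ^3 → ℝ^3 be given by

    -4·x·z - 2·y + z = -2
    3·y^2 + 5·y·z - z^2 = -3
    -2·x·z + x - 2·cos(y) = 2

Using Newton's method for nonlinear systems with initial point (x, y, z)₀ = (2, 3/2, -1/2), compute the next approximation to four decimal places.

(-4.2502, 3.0703, -2.3773)

At (2, 3/2, -1/2): F = (2.5000, 5.7500, 1.858526).
Jacobian J = [[-4·z, -2, -4·x + 1], [0, 6·y + 5·z, 5·y - 2·z], [-2·z + 1, 2·sin(y), -2·x]].
At the point, J = [[2.0000, -2.0000, -7.0000], [0.0000, 6.5000, 8.5000], [2.0000, 1.994990, -4.0000]] (det J = -28.914830).
Solving J·Δ = −F gives Δ = (-6.2502, 1.5703, -1.8773).
Then the next iterate is (x, y, z)₁ = (-4.2502, 3.0703, -2.3773).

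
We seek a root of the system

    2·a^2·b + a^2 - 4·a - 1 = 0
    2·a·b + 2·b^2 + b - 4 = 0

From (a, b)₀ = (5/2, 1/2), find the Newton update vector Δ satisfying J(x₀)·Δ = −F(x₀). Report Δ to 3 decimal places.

(-0.514, 0.127)

At (5/2, 1/2): F = (1.500, -0.500).
Jacobian J = [[4·a·b + 2·a - 4, 2·a^2], [2·b, 2·a + 4·b + 1]].
At the point, J = [[6.000, 12.500], [1.000, 8.000]] (det J = 35.500).
Solving J·Δ = −F gives Δ = (-0.514, 0.127).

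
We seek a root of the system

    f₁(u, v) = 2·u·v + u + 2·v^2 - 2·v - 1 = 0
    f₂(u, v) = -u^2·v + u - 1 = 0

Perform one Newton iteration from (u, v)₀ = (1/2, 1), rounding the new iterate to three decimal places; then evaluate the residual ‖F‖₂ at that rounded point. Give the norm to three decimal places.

At (1/2, 1): F = (0.500, -0.750).
Jacobian J = [[2·v + 1, 2·u + 4·v - 2], [-2·u·v + 1, -u^2]].
At the point, J = [[3.000, 3.000], [0.000, -0.250]] (det J = -0.750).
Solving J·Δ = −F gives Δ = (2.833, -3.000).
Then the next iterate is (u, v)₁ = (3.333, -2.000).
Re-evaluating at (3.333, -2.000): F = (1.001, 24.55078), so ‖F‖₂ = 24.571.

24.571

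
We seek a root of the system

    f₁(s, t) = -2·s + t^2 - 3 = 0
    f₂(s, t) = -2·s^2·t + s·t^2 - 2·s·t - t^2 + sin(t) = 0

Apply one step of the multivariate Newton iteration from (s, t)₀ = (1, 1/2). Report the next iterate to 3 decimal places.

At (1, 1/2): F = (-4.750, -1.52057).
Jacobian J = [[-2, 2·t], [-4·s·t + t^2 - 2·t, -2·s^2 + 2·s·t - 2·s - 2·t + cos(t)]].
At the point, J = [[-2.000, 1.000], [-2.750, -3.12242]] (det J = 8.99483).
Solving J·Δ = −F gives Δ = (-1.818, 1.114).
Then the next iterate is (s, t)₁ = (-0.818, 1.614).

(-0.818, 1.614)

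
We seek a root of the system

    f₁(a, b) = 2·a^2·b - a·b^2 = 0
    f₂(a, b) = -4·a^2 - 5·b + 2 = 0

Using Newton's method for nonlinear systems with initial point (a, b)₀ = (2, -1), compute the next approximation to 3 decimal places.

At (2, -1): F = (-10.000, -9.000).
Jacobian J = [[4·a·b - b^2, 2·a^2 - 2·a·b], [-8·a, -5]].
At the point, J = [[-9.000, 12.000], [-16.000, -5.000]] (det J = 237.000).
Solving J·Δ = −F gives Δ = (-0.667, 0.333).
Then the next iterate is (a, b)₁ = (1.333, -0.667).

(1.333, -0.667)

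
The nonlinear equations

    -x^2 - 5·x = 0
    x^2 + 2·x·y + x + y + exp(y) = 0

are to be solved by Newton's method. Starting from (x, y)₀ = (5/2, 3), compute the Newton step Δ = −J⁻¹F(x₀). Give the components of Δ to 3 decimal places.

(-1.875, -0.933)

At (5/2, 3): F = (-18.750, 46.83554).
Jacobian J = [[-2·x - 5, 0], [2·x + 2·y + 1, 2·x + exp(y) + 1]].
At the point, J = [[-10.000, 0.000], [12.000, 26.08554]] (det J = -260.85537).
Solving J·Δ = −F gives Δ = (-1.875, -0.933).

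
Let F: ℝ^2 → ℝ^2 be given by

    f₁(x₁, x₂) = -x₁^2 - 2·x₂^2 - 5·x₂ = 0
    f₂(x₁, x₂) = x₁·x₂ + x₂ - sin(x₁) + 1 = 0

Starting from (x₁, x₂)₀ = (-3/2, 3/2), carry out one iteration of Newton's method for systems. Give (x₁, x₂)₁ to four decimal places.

(-2.9659, -0.1952)

At (-3/2, 3/2): F = (-14.2500, 1.247495).
Jacobian J = [[-2·x₁, -4·x₂ - 5], [x₂ - cos(x₁), x₁ + 1]].
At the point, J = [[3.0000, -11.0000], [1.429263, -0.5000]] (det J = 14.221891).
Solving J·Δ = −F gives Δ = (-1.4659, -1.6952).
Then the next iterate is (x₁, x₂)₁ = (-2.9659, -0.1952).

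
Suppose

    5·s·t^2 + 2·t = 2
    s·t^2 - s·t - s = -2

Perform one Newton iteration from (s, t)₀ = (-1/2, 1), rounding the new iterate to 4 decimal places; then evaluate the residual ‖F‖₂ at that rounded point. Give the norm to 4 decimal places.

47.4050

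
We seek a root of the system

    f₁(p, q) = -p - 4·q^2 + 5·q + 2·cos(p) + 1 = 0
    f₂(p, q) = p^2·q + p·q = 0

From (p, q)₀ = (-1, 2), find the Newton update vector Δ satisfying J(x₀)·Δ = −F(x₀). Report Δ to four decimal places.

At (-1, 2): F = (-2.919395, 0.0000).
Jacobian J = [[-2·sin(p) - 1, -8·q + 5], [2·p·q + q, p^2 + p]].
At the point, J = [[0.682942, -11.0000], [-2.0000, 0.0000]] (det J = -22.0000).
Solving J·Δ = −F gives Δ = (0.0000, -0.2654).

(0.0000, -0.2654)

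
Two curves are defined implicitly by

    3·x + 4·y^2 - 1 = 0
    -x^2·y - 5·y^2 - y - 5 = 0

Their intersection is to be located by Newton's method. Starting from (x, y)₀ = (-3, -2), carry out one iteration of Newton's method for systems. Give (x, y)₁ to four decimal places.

(-3.1235, -1.6481)

At (-3, -2): F = (6.0000, -5.0000).
Jacobian J = [[3, 8·y], [-2·x·y, -x^2 - 10·y - 1]].
At the point, J = [[3.0000, -16.0000], [-12.0000, 10.0000]] (det J = -162.0000).
Solving J·Δ = −F gives Δ = (-0.1235, 0.3519).
Then the next iterate is (x, y)₁ = (-3.1235, -1.6481).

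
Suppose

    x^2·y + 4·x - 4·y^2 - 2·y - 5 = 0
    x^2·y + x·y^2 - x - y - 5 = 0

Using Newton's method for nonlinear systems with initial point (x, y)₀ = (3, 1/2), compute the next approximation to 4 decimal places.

At (3, 1/2): F = (9.5000, -3.2500).
Jacobian J = [[2·x·y + 4, x^2 - 8·y - 2], [2·x·y + y^2 - 1, x^2 + 2·x·y - 1]].
At the point, J = [[7.0000, 3.0000], [2.2500, 11.0000]] (det J = 70.2500).
Solving J·Δ = −F gives Δ = (-1.6263, 0.6281).
Then the next iterate is (x, y)₁ = (1.3737, 1.1281).

(1.3737, 1.1281)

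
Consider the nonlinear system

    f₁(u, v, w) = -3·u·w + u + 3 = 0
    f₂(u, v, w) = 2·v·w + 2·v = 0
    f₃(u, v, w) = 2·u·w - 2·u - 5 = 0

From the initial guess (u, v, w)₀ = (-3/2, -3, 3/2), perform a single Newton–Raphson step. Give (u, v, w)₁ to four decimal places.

At (-3/2, -3, 3/2): F = (8.2500, -15.0000, -6.5000).
Jacobian J = [[-3·w + 1, 0, -3·u], [0, 2·w + 2, 2·v], [2·w - 2, 0, 2·u]].
At the point, J = [[-3.5000, 0.0000, 4.5000], [0.0000, 5.0000, -6.0000], [1.0000, 0.0000, -3.0000]] (det J = 30.0000).
Solving J·Δ = −F gives Δ = (-0.7500, 0.1000, -2.4167).
Then the next iterate is (u, v, w)₁ = (-2.2500, -2.9000, -0.9167).

(-2.2500, -2.9000, -0.9167)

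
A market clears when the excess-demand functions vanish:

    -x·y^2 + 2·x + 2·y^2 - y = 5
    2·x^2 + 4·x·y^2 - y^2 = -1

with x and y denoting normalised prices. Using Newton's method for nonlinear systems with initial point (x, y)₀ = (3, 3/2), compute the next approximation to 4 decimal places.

(1.8878, 0.8820)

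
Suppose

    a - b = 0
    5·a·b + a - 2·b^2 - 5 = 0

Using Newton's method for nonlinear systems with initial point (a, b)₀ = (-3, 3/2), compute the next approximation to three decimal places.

At (-3, 3/2): F = (-4.500, -35.000).
Jacobian J = [[1, -1], [5·b + 1, 5·a - 4·b]].
At the point, J = [[1.000, -1.000], [8.500, -21.000]] (det J = -12.500).
Solving J·Δ = −F gives Δ = (4.760, 0.260).
Then the next iterate is (a, b)₁ = (1.760, 1.760).

(1.760, 1.760)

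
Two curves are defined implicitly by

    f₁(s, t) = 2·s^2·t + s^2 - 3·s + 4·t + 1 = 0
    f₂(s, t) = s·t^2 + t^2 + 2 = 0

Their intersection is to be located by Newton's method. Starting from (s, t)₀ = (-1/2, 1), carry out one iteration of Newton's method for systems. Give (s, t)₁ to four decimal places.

(-0.8810, -1.1190)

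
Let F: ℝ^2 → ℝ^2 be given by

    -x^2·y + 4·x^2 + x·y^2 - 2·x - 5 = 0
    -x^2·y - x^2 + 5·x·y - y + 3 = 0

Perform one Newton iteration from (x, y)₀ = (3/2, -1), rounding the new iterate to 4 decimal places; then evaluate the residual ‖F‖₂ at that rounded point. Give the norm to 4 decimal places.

1.0567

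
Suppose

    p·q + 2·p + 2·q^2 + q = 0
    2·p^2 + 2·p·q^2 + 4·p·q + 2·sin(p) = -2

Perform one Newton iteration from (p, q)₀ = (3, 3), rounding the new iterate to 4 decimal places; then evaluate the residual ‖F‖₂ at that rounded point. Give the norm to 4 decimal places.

33.5168

At (3, 3): F = (36.0000, 110.282240).
Jacobian J = [[q + 2, p + 4·q + 1], [4·p + 2·q^2 + 4·q + 2·cos(p), 4·p·q + 4·p]].
At the point, J = [[5.0000, 16.0000], [40.020015, 48.0000]] (det J = -400.320240).
Solving J·Δ = −F gives Δ = (-0.0912, -2.2215).
Then the next iterate is (p, q)₁ = (2.9088, 0.7785).
Re-evaluating at (2.9088, 0.7785): F = (10.072725, 31.967457), so ‖F‖₂ = 33.5168.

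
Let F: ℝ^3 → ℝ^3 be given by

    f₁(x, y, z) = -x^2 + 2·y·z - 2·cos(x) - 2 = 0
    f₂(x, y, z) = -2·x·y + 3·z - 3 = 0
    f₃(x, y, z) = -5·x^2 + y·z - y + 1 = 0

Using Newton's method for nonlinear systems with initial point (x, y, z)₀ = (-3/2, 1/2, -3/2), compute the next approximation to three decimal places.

At (-3/2, 1/2, -3/2): F = (-5.89147, -6.000, -11.500).
Jacobian J = [[-2·x + 2·sin(x), 2·z, 2·y], [-2·y, -2·x, 3], [-10·x, z - 1, y]].
At the point, J = [[1.00501, -3.000, 1.000], [-1.000, 3.000, 3.000], [15.000, -2.500, 0.500]] (det J = -169.95491).
Solving J·Δ = −F gives Δ = (0.535, -0.794, 2.972).
Then the next iterate is (x, y, z)₁ = (-0.965, -0.294, 1.472).

(-0.965, -0.294, 1.472)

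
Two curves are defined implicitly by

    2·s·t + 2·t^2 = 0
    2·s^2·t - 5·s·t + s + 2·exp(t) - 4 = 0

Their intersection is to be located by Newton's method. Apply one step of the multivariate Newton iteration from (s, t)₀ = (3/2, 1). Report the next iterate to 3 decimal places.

At (3/2, 1): F = (5.000, -0.06344).
Jacobian J = [[2·t, 2·s + 4·t], [4·s·t - 5·t + 1, 2·s^2 - 5·s + 2·exp(t)]].
At the point, J = [[2.000, 7.000], [2.000, 2.43656]] (det J = -9.12687).
Solving J·Δ = −F gives Δ = (1.383, -1.110).
Then the next iterate is (s, t)₁ = (2.883, -0.110).

(2.883, -0.110)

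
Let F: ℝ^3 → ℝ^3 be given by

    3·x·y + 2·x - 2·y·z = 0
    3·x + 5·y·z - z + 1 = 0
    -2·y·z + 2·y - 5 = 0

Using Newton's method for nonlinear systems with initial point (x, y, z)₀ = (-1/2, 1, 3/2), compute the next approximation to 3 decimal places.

(0.026, 1.895, -1.947)

At (-1/2, 1, 3/2): F = (-5.500, 5.500, -6.000).
Jacobian J = [[3·y + 2, 3·x - 2·z, -2·y], [3, 5·z, 5·y - 1], [0, -2·z + 2, -2·y]].
At the point, J = [[5.000, -4.500, -2.000], [3.000, 7.500, 4.000], [0.000, -1.000, -2.000]] (det J = -76.000).
Solving J·Δ = −F gives Δ = (0.526, 0.895, -3.447).
Then the next iterate is (x, y, z)₁ = (0.026, 1.895, -1.947).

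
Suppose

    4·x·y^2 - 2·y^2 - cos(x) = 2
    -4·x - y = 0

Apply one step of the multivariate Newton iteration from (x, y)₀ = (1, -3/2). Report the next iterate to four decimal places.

(0.4988, -1.9954)

At (1, -3/2): F = (1.959698, -2.5000).
Jacobian J = [[4·y^2 + sin(x), 8·x·y - 4·y], [-4, -1]].
At the point, J = [[9.841471, -6.0000], [-4.0000, -1.0000]] (det J = -33.841471).
Solving J·Δ = −F gives Δ = (-0.5012, -0.4954).
Then the next iterate is (x, y)₁ = (0.4988, -1.9954).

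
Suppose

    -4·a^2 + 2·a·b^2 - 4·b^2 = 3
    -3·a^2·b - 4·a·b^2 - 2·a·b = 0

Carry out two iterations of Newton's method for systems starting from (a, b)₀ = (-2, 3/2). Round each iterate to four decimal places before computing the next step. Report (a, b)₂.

At (-2, 3/2): F = (-37.0000, 6.0000).
Jacobian J = [[-8·a + 2·b^2, 4·a·b - 8·b], [-6·a·b - 4·b^2 - 2·b, -3·a^2 - 8·a·b - 2·a]].
At the point, J = [[20.5000, -24.0000], [6.0000, 16.0000]] (det J = 472.0000).
Solving J·Δ = −F gives Δ = (0.9492, -0.7309).
Then the next iterate is (a, b)₁ = (-1.0508, 0.7691).
Round to (-1.0508, 0.7691) and repeat: F = (-11.025909, 1.554920), J = [[9.589430, -9.385481], [0.944762, 5.254420]].
Δ = (0.7314, -0.4274), so (a, b)₂ = (-0.3194, 0.3417).

(-0.3194, 0.3417)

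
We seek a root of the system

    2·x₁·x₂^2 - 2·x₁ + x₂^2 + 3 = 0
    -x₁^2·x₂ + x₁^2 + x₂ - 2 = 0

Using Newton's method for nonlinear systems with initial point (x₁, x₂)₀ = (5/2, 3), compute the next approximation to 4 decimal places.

(1.9891, 1.7826)

At (5/2, 3): F = (52.0000, -11.5000).
Jacobian J = [[2·x₂^2 - 2, 4·x₁·x₂ + 2·x₂], [-2·x₁·x₂ + 2·x₁, -x₁^2 + 1]].
At the point, J = [[16.0000, 36.0000], [-10.0000, -5.2500]] (det J = 276.0000).
Solving J·Δ = −F gives Δ = (-0.5109, -1.2174).
Then the next iterate is (x₁, x₂)₁ = (1.9891, 1.7826).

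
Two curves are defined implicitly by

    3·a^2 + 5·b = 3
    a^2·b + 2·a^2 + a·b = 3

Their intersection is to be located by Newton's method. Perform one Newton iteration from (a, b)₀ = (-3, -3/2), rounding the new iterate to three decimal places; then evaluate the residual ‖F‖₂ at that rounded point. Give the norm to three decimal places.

2.563

At (-3, -3/2): F = (16.500, 6.000).
Jacobian J = [[6·a, 5], [2·a·b + 4·a + b, a^2 + a]].
At the point, J = [[-18.000, 5.000], [-4.500, 6.000]] (det J = -85.500).
Solving J·Δ = −F gives Δ = (0.807, -0.395).
Then the next iterate is (a, b)₁ = (-2.193, -1.895).
Re-evaluating at (-2.193, -1.895): F = (1.95275, 1.66071), so ‖F‖₂ = 2.563.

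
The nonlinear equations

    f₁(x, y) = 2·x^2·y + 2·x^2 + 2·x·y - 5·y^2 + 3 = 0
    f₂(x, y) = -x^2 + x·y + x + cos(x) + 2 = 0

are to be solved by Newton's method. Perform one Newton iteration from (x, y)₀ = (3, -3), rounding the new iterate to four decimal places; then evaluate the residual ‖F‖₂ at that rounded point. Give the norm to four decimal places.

At (3, -3): F = (-96.0000, -13.989992).
Jacobian J = [[4·x·y + 4·x + 2·y, 2·x^2 + 2·x - 10·y], [-2·x + y - sin(x) + 1, x]].
At the point, J = [[-30.0000, 54.0000], [-8.141120, 3.0000]] (det J = 349.620480).
Solving J·Δ = −F gives Δ = (-1.3370, 1.0350).
Then the next iterate is (x, y)₁ = (1.6630, -1.9650).
Re-evaluating at (1.6630, -1.9650): F = (-28.179263, -2.462437), so ‖F‖₂ = 28.2866.

28.2866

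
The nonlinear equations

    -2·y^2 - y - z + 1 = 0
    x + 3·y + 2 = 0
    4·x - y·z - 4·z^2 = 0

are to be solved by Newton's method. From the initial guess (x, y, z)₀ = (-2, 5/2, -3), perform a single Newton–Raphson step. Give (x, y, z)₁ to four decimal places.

(-5.7974, 1.2658, -0.4236)

At (-2, 5/2, -3): F = (-11.0000, 7.5000, -36.5000).
Jacobian J = [[0, -4·y - 1, -1], [1, 3, 0], [4, -z, -y - 8·z]].
At the point, J = [[0.0000, -11.0000, -1.0000], [1.0000, 3.0000, 0.0000], [4.0000, 3.0000, 21.5000]] (det J = 245.5000).
Solving J·Δ = −F gives Δ = (-3.7974, -1.2342, 2.5764).
Then the next iterate is (x, y, z)₁ = (-5.7974, 1.2658, -0.4236).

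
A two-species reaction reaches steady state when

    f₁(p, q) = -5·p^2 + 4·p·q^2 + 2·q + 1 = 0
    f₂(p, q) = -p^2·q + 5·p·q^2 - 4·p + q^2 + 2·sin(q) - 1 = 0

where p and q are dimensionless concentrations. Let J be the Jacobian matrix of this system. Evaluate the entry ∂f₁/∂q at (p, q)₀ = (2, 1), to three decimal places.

18.000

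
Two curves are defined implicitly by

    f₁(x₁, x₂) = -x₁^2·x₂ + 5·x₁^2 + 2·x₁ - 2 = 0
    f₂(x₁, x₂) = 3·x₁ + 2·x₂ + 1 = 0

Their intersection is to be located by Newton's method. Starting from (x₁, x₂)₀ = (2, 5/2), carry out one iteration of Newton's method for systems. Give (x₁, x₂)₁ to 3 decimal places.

At (2, 5/2): F = (12.000, 12.000).
Jacobian J = [[-2·x₁·x₂ + 10·x₁ + 2, -x₁^2], [3, 2]].
At the point, J = [[12.000, -4.000], [3.000, 2.000]] (det J = 36.000).
Solving J·Δ = −F gives Δ = (-2.000, -3.000).
Then the next iterate is (x₁, x₂)₁ = (0.000, -0.500).

(0.000, -0.500)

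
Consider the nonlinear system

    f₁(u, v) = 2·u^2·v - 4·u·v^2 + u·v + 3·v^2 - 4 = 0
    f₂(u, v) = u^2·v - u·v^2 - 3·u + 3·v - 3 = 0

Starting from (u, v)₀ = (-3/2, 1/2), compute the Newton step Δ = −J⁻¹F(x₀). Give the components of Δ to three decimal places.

(1.669, 0.507)

At (-3/2, 1/2): F = (-0.250, 4.500).
Jacobian J = [[4·u·v - 4·v^2 + v, 2·u^2 - 8·u·v + u + 6·v], [2·u·v - v^2 - 3, u^2 - 2·u·v + 3]].
At the point, J = [[-3.500, 12.000], [-4.750, 6.750]] (det J = 33.375).
Solving J·Δ = −F gives Δ = (1.669, 0.507).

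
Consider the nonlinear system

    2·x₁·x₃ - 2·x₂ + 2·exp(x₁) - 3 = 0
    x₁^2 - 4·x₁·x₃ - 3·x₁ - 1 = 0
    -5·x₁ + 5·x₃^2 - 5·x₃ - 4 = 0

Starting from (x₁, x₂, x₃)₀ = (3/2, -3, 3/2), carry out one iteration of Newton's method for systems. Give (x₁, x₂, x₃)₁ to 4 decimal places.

(-0.3778, -6.2464, 1.3361)

At (3/2, -3, 3/2): F = (16.463378, -12.2500, -7.7500).
Jacobian J = [[2·x₃ + 2·exp(x₁), -2, 2·x₁], [2·x₁ - 4·x₃ - 3, 0, -4·x₁], [-5, 0, 10·x₃ - 5]].
At the point, J = [[11.963378, -2.0000, 3.0000], [-6.0000, 0.0000, -6.0000], [-5.0000, 0.0000, 10.0000]] (det J = -180.0000).
Solving J·Δ = −F gives Δ = (-1.8778, -3.2464, -0.1639).
Then the next iterate is (x₁, x₂, x₃)₁ = (-0.3778, -6.2464, 1.3361).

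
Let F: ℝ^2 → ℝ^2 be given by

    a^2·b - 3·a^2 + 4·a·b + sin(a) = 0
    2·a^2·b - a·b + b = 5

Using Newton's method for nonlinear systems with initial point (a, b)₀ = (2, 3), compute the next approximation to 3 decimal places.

(1.897, 1.024)

At (2, 3): F = (24.90930, 16.000).
Jacobian J = [[2·a·b - 6·a + 4·b + cos(a), a^2 + 4·a], [4·a·b - b, 2·a^2 - a + 1]].
At the point, J = [[11.58385, 12.000], [21.000, 7.000]] (det J = -170.91303).
Solving J·Δ = −F gives Δ = (-0.103, -1.976).
Then the next iterate is (a, b)₁ = (1.897, 1.024).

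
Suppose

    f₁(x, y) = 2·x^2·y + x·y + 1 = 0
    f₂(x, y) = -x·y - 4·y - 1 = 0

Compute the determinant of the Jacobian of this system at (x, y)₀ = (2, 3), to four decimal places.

J = [[4·x·y + y, 2·x^2 + x], [-y, -x - 4]].
At the point, J = [[27.0000, 10.0000], [-3.0000, -6.0000]].
det J = -132.0000.

-132.0000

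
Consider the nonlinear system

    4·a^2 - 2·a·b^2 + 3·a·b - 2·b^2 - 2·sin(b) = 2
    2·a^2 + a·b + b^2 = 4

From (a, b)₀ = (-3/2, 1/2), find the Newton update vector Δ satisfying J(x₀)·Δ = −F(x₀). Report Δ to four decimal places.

At (-3/2, 1/2): F = (4.041149, 0.0000).
Jacobian J = [[8·a - 2·b^2 + 3·b, -4·a·b + 3·a - 4·b - 2·cos(b)], [4·a + b, a + 2·b]].
At the point, J = [[-11.0000, -5.255165], [-5.5000, -0.5000]] (det J = -23.403408).
Solving J·Δ = −F gives Δ = (-0.0863, 0.9497).

(-0.0863, 0.9497)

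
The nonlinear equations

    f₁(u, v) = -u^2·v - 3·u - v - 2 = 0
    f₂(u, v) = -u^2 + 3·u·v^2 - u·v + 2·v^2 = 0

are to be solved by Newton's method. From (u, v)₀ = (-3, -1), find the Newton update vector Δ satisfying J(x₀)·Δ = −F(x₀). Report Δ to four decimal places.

(1.8679, 0.0189)

At (-3, -1): F = (17.0000, -19.0000).
Jacobian J = [[-2·u·v - 3, -u^2 - 1], [-2·u + 3·v^2 - v, 6·u·v - u + 4·v]].
At the point, J = [[-9.0000, -10.0000], [10.0000, 17.0000]] (det J = -53.0000).
Solving J·Δ = −F gives Δ = (1.8679, 0.0189).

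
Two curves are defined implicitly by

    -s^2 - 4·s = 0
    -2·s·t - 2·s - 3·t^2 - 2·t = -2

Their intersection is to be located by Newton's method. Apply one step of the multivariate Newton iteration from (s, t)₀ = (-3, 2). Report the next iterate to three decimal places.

(-4.500, 3.625)

At (-3, 2): F = (3.000, 4.000).
Jacobian J = [[-2·s - 4, 0], [-2·t - 2, -2·s - 6·t - 2]].
At the point, J = [[2.000, 0.000], [-6.000, -8.000]] (det J = -16.000).
Solving J·Δ = −F gives Δ = (-1.500, 1.625).
Then the next iterate is (s, t)₁ = (-4.500, 3.625).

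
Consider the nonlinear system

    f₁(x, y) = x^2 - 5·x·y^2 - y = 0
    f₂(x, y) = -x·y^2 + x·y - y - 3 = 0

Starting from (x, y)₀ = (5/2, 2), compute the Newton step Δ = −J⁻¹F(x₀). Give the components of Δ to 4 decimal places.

(4.7500, -2.2941)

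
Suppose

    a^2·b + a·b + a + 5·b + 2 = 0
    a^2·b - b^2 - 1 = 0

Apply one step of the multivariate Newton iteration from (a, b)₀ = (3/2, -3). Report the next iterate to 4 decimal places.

At (3/2, -3): F = (-22.7500, -16.7500).
Jacobian J = [[2·a·b + b + 1, a^2 + a + 5], [2·a·b, a^2 - 2·b]].
At the point, J = [[-11.0000, 8.7500], [-9.0000, 8.2500]] (det J = -12.0000).
Solving J·Δ = −F gives Δ = (-3.4271, -1.7083).
Then the next iterate is (a, b)₁ = (-1.9271, -4.7083).

(-1.9271, -4.7083)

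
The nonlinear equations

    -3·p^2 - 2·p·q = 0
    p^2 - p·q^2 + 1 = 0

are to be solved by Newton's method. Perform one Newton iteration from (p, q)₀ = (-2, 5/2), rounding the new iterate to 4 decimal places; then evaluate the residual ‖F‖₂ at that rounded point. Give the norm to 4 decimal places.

At (-2, 5/2): F = (-2.0000, 17.5000).
Jacobian J = [[-6·p - 2·q, -2·p], [2·p - q^2, -2·p·q]].
At the point, J = [[7.0000, 4.0000], [-10.2500, 10.0000]] (det J = 111.0000).
Solving J·Δ = −F gives Δ = (0.8108, -0.9189).
Then the next iterate is (p, q)₁ = (-1.1892, 1.5811).
Re-evaluating at (-1.1892, 1.5811): F = (-0.482102, 5.387051), so ‖F‖₂ = 5.4086.

5.4086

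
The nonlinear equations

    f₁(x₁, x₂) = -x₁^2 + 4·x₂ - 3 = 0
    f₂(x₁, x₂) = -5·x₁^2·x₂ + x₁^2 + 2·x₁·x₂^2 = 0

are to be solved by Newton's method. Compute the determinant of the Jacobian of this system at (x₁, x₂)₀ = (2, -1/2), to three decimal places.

J = [[-2·x₁, 4], [-10·x₁·x₂ + 2·x₁ + 2·x₂^2, -5·x₁^2 + 4·x₁·x₂]].
At the point, J = [[-4.000, 4.000], [14.500, -24.000]].
det J = 38.000.

38.000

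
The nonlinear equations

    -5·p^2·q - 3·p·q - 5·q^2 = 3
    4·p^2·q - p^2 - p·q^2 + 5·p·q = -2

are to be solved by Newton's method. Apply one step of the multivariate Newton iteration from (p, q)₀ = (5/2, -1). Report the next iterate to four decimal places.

At (5/2, -1): F = (30.7500, -44.2500).
Jacobian J = [[-10·p·q - 3·q, -5·p^2 - 3·p - 10·q], [8·p·q - 2·p - q^2 + 5·q, 4·p^2 - 2·p·q + 5·p]].
At the point, J = [[28.0000, -28.7500], [-31.0000, 42.5000]] (det J = 298.7500).
Solving J·Δ = −F gives Δ = (-0.1161, 0.9565).
Then the next iterate is (p, q)₁ = (2.3839, -0.0435).

(2.3839, -0.0435)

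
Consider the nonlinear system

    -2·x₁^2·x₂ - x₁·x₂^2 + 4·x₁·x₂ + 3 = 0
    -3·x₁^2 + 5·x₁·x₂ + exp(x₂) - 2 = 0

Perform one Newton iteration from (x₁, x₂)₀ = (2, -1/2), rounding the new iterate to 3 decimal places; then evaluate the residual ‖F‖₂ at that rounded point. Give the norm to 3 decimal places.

At (2, -1/2): F = (2.500, -18.39347).
Jacobian J = [[-4·x₁·x₂ - x₂^2 + 4·x₂, -2·x₁^2 - 2·x₁·x₂ + 4·x₁], [-6·x₁ + 5·x₂, 5·x₁ + exp(x₂)]].
At the point, J = [[1.750, 2.000], [-14.500, 10.60653]] (det J = 47.56143).
Solving J·Δ = −F gives Δ = (-1.331, -0.085).
Then the next iterate is (x₁, x₂)₁ = (0.669, -0.585).
Re-evaluating at (0.669, -0.585): F = (1.72924, -4.74240), so ‖F‖₂ = 5.048.

5.048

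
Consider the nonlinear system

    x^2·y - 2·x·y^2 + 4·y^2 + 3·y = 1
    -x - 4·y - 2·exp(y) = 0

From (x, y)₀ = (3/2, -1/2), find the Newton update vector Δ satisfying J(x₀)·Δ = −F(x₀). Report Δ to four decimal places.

(-1.4053, 0.1328)

At (3/2, -1/2): F = (-3.3750, -0.713061).
Jacobian J = [[2·x·y - 2·y^2, x^2 - 4·x·y + 8·y + 3], [-1, -2·exp(y) - 4]].
At the point, J = [[-2.0000, 4.2500], [-1.0000, -5.213061]] (det J = 14.676123).
Solving J·Δ = −F gives Δ = (-1.4053, 0.1328).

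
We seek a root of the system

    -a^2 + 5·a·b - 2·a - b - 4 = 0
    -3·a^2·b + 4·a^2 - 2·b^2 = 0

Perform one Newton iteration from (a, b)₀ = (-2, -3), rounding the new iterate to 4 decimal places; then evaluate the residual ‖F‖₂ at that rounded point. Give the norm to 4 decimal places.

12.2354

At (-2, -3): F = (29.0000, 34.0000).
Jacobian J = [[-2·a + 5·b - 2, 5·a - 1], [-6·a·b + 8·a, -3·a^2 - 4·b]].
At the point, J = [[-13.0000, -11.0000], [-52.0000, 0.0000]] (det J = -572.0000).
Solving J·Δ = −F gives Δ = (0.6538, 1.8636).
Then the next iterate is (a, b)₁ = (-1.3462, -1.1364).
Re-evaluating at (-1.3462, -1.1364): F = (5.665654, 10.844546), so ‖F‖₂ = 12.2354.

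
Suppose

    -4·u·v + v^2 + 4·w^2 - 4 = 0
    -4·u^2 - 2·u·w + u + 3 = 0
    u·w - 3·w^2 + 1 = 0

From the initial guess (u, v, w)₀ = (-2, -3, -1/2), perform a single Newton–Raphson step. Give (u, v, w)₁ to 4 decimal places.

At (-2, -3, -1/2): F = (-18.0000, -17.0000, 1.2500).
Jacobian J = [[-4·v, -4·u + 2·v, 8·w], [-8·u - 2·w + 1, 0, -2·u], [w, 0, u - 6·w]].
At the point, J = [[12.0000, 2.0000, -4.0000], [18.0000, 0.0000, 4.0000], [-0.5000, 0.0000, 1.0000]] (det J = -40.0000).
Solving J·Δ = −F gives Δ = (1.1000, 1.0000, -0.7000).
Then the next iterate is (u, v, w)₁ = (-0.9000, -2.0000, -1.2000).

(-0.9000, -2.0000, -1.2000)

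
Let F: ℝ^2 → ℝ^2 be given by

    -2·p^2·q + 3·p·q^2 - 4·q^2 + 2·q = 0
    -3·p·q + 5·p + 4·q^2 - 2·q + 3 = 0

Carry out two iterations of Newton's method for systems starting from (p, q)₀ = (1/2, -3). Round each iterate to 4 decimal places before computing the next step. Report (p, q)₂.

(0.0916, -0.2404)

At (1/2, -3): F = (-27.0000, 52.0000).
Jacobian J = [[-4·p·q + 3·q^2, -2·p^2 + 6·p·q - 8·q + 2], [-3·q + 5, -3·p + 8·q - 2]].
At the point, J = [[33.0000, 16.5000], [14.0000, -27.5000]] (det J = -1138.5000).
Solving J·Δ = −F gives Δ = (-0.1014, 1.8393).
Then the next iterate is (p, q)₁ = (0.3986, -1.1607).
Round to (0.3986, -1.1607) and repeat: F = (-5.730458, 14.091263), J = [[5.892294, 8.191906], [8.4821, -12.4814]].
Δ = (-0.3070, 0.9203), so (p, q)₂ = (0.0916, -0.2404).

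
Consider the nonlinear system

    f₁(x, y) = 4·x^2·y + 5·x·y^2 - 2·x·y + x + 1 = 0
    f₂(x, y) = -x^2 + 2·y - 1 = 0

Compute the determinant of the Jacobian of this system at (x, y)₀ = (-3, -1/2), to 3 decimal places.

-311.500

J = [[8·x·y + 5·y^2 - 2·y + 1, 4·x^2 + 10·x·y - 2·x], [-2·x, 2]].
At the point, J = [[15.250, 57.000], [6.000, 2.000]].
det J = -311.500.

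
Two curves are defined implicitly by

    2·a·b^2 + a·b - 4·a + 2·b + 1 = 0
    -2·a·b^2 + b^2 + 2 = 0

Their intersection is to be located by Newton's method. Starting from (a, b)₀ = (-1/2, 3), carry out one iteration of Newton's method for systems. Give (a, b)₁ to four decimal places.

At (-1/2, 3): F = (-1.5000, 20.0000).
Jacobian J = [[2·b^2 + b - 4, 4·a·b + a + 2], [-2·b^2, -4·a·b + 2·b]].
At the point, J = [[17.0000, -4.5000], [-18.0000, 12.0000]] (det J = 123.0000).
Solving J·Δ = −F gives Δ = (-0.5854, -2.5447).
Then the next iterate is (a, b)₁ = (-1.0854, 0.4553).

(-1.0854, 0.4553)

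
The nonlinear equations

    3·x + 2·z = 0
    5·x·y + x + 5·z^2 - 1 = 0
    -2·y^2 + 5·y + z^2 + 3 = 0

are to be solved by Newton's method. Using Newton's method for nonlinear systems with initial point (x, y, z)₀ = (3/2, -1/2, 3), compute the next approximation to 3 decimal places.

(-0.986, -0.483, 1.480)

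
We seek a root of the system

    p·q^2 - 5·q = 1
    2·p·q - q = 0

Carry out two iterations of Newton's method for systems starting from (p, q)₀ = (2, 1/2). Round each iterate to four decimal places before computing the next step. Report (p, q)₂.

(1.6250, -0.2333)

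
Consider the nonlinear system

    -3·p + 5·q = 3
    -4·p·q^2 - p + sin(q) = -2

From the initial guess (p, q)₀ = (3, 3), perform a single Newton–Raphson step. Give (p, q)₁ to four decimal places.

(2.1947, 1.9168)

At (3, 3): F = (3.0000, -108.858880).
Jacobian J = [[-3, 5], [-4·q^2 - 1, -8·p·q + cos(q)]].
At the point, J = [[-3.0000, 5.0000], [-37.0000, -72.989992]] (det J = 403.969977).
Solving J·Δ = −F gives Δ = (-0.8053, -1.0832).
Then the next iterate is (p, q)₁ = (2.1947, 1.9168).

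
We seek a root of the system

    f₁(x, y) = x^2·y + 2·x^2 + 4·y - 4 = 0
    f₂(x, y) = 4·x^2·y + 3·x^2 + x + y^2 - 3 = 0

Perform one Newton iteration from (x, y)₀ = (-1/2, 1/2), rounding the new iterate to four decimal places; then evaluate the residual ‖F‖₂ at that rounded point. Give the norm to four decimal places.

At (-1/2, 1/2): F = (-1.3750, -2.0000).
Jacobian J = [[2·x·y + 4·x, x^2 + 4], [8·x·y + 6·x + 1, 4·x^2 + 2·y]].
At the point, J = [[-2.5000, 4.2500], [-4.0000, 2.0000]] (det J = 12.0000).
Solving J·Δ = −F gives Δ = (-0.4792, 0.0417).
Then the next iterate is (x, y)₁ = (-0.9792, 0.5417).
Re-evaluating at (-0.9792, 0.5417): F = (0.603865, 1.268335), so ‖F‖₂ = 1.4048.

1.4048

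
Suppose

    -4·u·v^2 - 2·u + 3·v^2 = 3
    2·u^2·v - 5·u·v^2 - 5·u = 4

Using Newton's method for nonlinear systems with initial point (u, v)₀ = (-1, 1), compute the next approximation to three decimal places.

At (-1, 1): F = (6.000, 8.000).
Jacobian J = [[-4·v^2 - 2, -8·u·v + 6·v], [4·u·v - 5·v^2 - 5, 2·u^2 - 10·u·v]].
At the point, J = [[-6.000, 14.000], [-14.000, 12.000]] (det J = 124.000).
Solving J·Δ = −F gives Δ = (0.323, -0.290).
Then the next iterate is (u, v)₁ = (-0.677, 0.710).

(-0.677, 0.710)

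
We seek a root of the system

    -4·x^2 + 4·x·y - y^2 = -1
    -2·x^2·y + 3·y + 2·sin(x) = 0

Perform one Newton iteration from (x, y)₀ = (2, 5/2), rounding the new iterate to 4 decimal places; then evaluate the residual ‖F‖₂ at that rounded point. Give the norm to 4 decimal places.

At (2, 5/2): F = (-1.2500, -10.681405).
Jacobian J = [[-8·x + 4·y, 4·x - 2·y], [-4·x·y + 2·cos(x), -2·x^2 + 3]].
At the point, J = [[-6.0000, 3.0000], [-20.832294, -5.0000]] (det J = 92.496881).
Solving J·Δ = −F gives Δ = (-0.4140, -0.4113).
Then the next iterate is (x, y)₁ = (1.5860, 2.0887).
Re-evaluating at (1.5860, 2.0887): F = (-0.173539, -2.241946), so ‖F‖₂ = 2.2487.

2.2487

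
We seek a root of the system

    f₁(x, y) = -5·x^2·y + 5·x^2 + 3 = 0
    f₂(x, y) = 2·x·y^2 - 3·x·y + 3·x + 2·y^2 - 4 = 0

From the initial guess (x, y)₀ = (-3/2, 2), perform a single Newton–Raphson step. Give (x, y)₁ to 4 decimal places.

(-0.8176, 2.1765)

At (-3/2, 2): F = (-8.2500, -3.5000).
Jacobian J = [[-10·x·y + 10·x, -5·x^2], [2·y^2 - 3·y + 3, 4·x·y - 3·x + 4·y]].
At the point, J = [[15.0000, -11.2500], [5.0000, 0.5000]] (det J = 63.7500).
Solving J·Δ = −F gives Δ = (0.6824, 0.1765).
Then the next iterate is (x, y)₁ = (-0.8176, 2.1765).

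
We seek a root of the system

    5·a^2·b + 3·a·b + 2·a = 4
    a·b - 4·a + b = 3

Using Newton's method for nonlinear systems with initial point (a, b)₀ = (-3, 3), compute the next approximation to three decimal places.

(-1.433, 3.716)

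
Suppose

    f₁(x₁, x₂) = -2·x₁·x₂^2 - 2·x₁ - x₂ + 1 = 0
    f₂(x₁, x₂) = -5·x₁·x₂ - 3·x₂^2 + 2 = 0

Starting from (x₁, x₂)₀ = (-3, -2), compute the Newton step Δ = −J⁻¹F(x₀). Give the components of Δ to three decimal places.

At (-3, -2): F = (33.000, -40.000).
Jacobian J = [[-2·x₂^2 - 2, -4·x₁·x₂ - 1], [-5·x₂, -5·x₁ - 6·x₂]].
At the point, J = [[-10.000, -25.000], [10.000, 27.000]] (det J = -20.000).
Solving J·Δ = −F gives Δ = (-5.450, 3.500).

(-5.450, 3.500)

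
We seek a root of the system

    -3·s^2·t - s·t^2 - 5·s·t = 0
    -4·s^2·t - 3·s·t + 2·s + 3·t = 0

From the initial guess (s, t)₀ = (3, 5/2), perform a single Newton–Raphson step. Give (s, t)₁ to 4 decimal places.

(2.5781, 0.8008)

At (3, 5/2): F = (-123.7500, -99.0000).
Jacobian J = [[-6·s·t - t^2 - 5·t, -3·s^2 - 2·s·t - 5·s], [-8·s·t - 3·t + 2, -4·s^2 - 3·s + 3]].
At the point, J = [[-63.7500, -57.0000], [-65.5000, -42.0000]] (det J = -1056.0000).
Solving J·Δ = −F gives Δ = (-0.4219, -1.6992).
Then the next iterate is (s, t)₁ = (2.5781, 0.8008).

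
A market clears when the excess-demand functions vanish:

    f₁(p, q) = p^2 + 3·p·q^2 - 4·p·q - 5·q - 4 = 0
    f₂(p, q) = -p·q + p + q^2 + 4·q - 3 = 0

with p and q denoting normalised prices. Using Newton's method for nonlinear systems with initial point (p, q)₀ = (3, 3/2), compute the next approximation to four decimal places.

(4.2031, 0.7129)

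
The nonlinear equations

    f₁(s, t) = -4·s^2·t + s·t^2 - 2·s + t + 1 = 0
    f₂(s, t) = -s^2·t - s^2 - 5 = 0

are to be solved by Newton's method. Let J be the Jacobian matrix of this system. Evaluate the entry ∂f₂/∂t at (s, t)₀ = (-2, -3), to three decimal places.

∂f₂/∂t = -s^2.
At (-2, -3) this is -4.000.

-4.000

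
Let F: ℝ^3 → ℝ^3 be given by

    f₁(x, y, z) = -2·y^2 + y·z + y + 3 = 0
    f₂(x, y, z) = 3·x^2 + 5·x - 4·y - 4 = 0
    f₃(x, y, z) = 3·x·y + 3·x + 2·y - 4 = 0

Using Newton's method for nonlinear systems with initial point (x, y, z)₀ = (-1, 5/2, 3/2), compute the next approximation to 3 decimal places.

At (-1, 5/2, 3/2): F = (-3.250, -16.000, -9.500).
Jacobian J = [[0, -4·y + z + 1, y], [6·x + 5, -4, 0], [3·y + 3, 3·x + 2, 0]].
At the point, J = [[0.000, -7.500, 2.500], [-1.000, -4.000, 0.000], [10.500, -1.000, 0.000]] (det J = 107.500).
Solving J·Δ = −F gives Δ = (0.512, -4.128, -11.084).
Then the next iterate is (x, y, z)₁ = (-0.488, -1.628, -9.584).

(-0.488, -1.628, -9.584)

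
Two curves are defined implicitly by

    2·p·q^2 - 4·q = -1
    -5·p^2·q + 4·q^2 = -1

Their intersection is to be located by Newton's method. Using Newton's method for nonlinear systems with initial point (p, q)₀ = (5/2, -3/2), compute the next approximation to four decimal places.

(1.9375, -0.6727)

At (5/2, -3/2): F = (18.2500, 56.8750).
Jacobian J = [[2·q^2, 4·p·q - 4], [-10·p·q, -5·p^2 + 8·q]].
At the point, J = [[4.5000, -19.0000], [37.5000, -43.2500]] (det J = 517.8750).
Solving J·Δ = −F gives Δ = (-0.5625, 0.8273).
Then the next iterate is (p, q)₁ = (1.9375, -0.6727).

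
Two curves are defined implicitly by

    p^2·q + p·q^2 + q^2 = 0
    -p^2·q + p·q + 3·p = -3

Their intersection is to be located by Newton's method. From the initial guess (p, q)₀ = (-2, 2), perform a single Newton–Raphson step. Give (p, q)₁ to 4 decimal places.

(-1.0000, 1.6667)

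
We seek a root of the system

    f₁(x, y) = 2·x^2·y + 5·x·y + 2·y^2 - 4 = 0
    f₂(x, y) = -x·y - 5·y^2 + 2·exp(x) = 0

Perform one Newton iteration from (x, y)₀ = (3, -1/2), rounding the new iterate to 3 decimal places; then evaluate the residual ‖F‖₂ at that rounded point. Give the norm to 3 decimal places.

16.072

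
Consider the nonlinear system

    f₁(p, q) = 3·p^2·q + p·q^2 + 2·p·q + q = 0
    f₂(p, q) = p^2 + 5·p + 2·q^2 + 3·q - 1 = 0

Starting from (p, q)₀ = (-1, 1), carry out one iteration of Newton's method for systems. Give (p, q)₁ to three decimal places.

(-0.667, 0.857)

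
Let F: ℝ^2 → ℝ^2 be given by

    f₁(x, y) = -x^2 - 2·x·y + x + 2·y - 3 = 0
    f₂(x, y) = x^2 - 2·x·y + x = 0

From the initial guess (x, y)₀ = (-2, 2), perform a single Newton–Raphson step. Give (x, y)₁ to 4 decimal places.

(-0.9565, 1.3261)

At (-2, 2): F = (3.0000, 10.0000).
Jacobian J = [[-2·x - 2·y + 1, -2·x + 2], [2·x - 2·y + 1, -2·x]].
At the point, J = [[1.0000, 6.0000], [-7.0000, 4.0000]] (det J = 46.0000).
Solving J·Δ = −F gives Δ = (1.0435, -0.6739).
Then the next iterate is (x, y)₁ = (-0.9565, 1.3261).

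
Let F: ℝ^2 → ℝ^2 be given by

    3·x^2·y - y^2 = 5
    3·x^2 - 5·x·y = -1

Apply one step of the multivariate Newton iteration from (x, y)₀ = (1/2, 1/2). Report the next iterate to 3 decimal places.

At (1/2, 1/2): F = (-4.875, 0.500).
Jacobian J = [[6·x·y, 3·x^2 - 2·y], [6·x - 5·y, -5·x]].
At the point, J = [[1.500, -0.250], [0.500, -2.500]] (det J = -3.625).
Solving J·Δ = −F gives Δ = (3.397, 0.879).
Then the next iterate is (x, y)₁ = (3.897, 1.379).

(3.897, 1.379)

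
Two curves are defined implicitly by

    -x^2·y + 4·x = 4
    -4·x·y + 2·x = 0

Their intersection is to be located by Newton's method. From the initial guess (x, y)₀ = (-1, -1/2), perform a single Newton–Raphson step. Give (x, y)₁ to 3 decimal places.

(1.125, -1.625)

At (-1, -1/2): F = (-7.500, -4.000).
Jacobian J = [[-2·x·y + 4, -x^2], [-4·y + 2, -4·x]].
At the point, J = [[3.000, -1.000], [4.000, 4.000]] (det J = 16.000).
Solving J·Δ = −F gives Δ = (2.125, -1.125).
Then the next iterate is (x, y)₁ = (1.125, -1.625).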